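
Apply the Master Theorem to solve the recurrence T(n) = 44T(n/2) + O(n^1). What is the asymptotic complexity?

Master Theorem for T(n) = 44T(n/2) + O(n^1):

a = 44, b = 2, c = 1
log_b(a) = log_2(44) = 5.4594

Case 1: c = 1 < log_2(44) = 5.4594
T(n) = O(n^(log_2 44))

For T(n) = 44T(n/2) + O(n^1): log_2(44) = 5.4594. This is Case 1 of the Master Theorem (c < log_b(a), work dominated by leaves), giving O(n^(log_2 44)).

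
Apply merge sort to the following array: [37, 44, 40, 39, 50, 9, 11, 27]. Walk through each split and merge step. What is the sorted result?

Merge sort trace:

Split: [37, 44, 40, 39, 50, 9, 11, 27] -> [37, 44, 40, 39] and [50, 9, 11, 27]
  Split: [37, 44, 40, 39] -> [37, 44] and [40, 39]
    Split: [37, 44] -> [37] and [44]
    Merge: [37] + [44] -> [37, 44]
    Split: [40, 39] -> [40] and [39]
    Merge: [40] + [39] -> [39, 40]
  Merge: [37, 44] + [39, 40] -> [37, 39, 40, 44]
  Split: [50, 9, 11, 27] -> [50, 9] and [11, 27]
    Split: [50, 9] -> [50] and [9]
    Merge: [50] + [9] -> [9, 50]
    Split: [11, 27] -> [11] and [27]
    Merge: [11] + [27] -> [11, 27]
  Merge: [9, 50] + [11, 27] -> [9, 11, 27, 50]
Merge: [37, 39, 40, 44] + [9, 11, 27, 50] -> [9, 11, 27, 37, 39, 40, 44, 50]

Final sorted array: [9, 11, 27, 37, 39, 40, 44, 50]

The merge sort proceeds by recursively splitting the array and merging sorted halves.
After all merges, the sorted array is [9, 11, 27, 37, 39, 40, 44, 50].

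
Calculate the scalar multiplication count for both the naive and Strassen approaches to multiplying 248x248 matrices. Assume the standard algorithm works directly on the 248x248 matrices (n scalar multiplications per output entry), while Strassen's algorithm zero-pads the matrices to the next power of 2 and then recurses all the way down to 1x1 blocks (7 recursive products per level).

Matrix multiplication for 248x248 matrices:

Strassen's algorithm requires power-of-2 dimensions. Pad 248x248 to 256x256 (next power of 2).

Standard algorithm: 248^3 = 15252992 multiplications
Strassen's algorithm: 7^(log2(256)) = 7^8 = 5764801 multiplications
Savings: 15252992 - 5764801 = 9488191 multiplications

Standard: 15252992 multiplications (248^3). Strassen: 5764801 multiplications (7^8, after padding to 256x256). Strassen reduces 8 recursive multiplications to 7 at each level.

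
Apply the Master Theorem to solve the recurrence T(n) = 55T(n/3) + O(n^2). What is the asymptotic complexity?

Master Theorem for T(n) = 55T(n/3) + O(n^2):

a = 55, b = 3, c = 2
log_b(a) = log_3(55) = 3.6476

Case 1: c = 2 < log_3(55) = 3.6476
T(n) = O(n^(log_3 55))

For T(n) = 55T(n/3) + O(n^2): log_3(55) = 3.6476. This is Case 1 of the Master Theorem (c < log_b(a), work dominated by leaves), giving O(n^(log_3 55)).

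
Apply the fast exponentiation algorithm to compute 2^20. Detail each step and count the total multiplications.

Computing 2^20 by squaring (build up from 2^1; each line after the first costs one multiplication):

2^1 = 2
2^2 = (2^1)^2 = 2^2 = 4
2^4 = (2^2)^2 = 4^2 = 16
2^5 = 2 * 2^4 = 2 * 16 = 32
2^10 = (2^5)^2 = 32^2 = 1024
2^20 = (2^10)^2 = 1024^2 = 1048576

Result: 1048576
Multiplications needed: 5 (5 lines after 2^1)

2^20 = 1048576. Using exponentiation by squaring, this requires 5 multiplications. The key idea: if the exponent is even, square the half-power; if odd, multiply by the base once.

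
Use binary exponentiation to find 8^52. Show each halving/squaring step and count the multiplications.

Computing 8^52 by squaring (build up from 8^1; each line after the first costs one multiplication):

8^1 = 8
8^2 = (8^1)^2 = 8^2 = 64
8^3 = 8 * 8^2 = 8 * 64 = 512
8^6 = (8^3)^2 = 512^2 = 262144
8^12 = (8^6)^2 = 262144^2 = 68719476736
8^13 = 8 * 8^12 = 8 * 68719476736 = 549755813888
8^26 = (8^13)^2 = 549755813888^2 = 302231454903657293676544
8^52 = (8^26)^2 = 302231454903657293676544^2 = 91343852333181432387730302044767688728495783936

Result: 91343852333181432387730302044767688728495783936
Multiplications needed: 7 (7 lines after 8^1)

8^52 = 91343852333181432387730302044767688728495783936. Using exponentiation by squaring, this requires 7 multiplications. The key idea: if the exponent is even, square the half-power; if odd, multiply by the base once.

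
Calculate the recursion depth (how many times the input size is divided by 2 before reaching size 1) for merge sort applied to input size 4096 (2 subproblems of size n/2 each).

For divide and conquer with division factor 2:

Problem sizes at each level:
Level 0: 4096
Level 1: 2048
Level 2: 1024
Level 3: 512
Level 4: 256
Level 5: 128
Level 6: 64
Level 7: 32
Level 8: 16
Level 9: 8
Level 10: 4
Level 11: 2
Level 12: 1

The root is level 0 and the size-1 base case is level 12 (the tree spans levels 0 through 12, i.e. 13 levels counting the root), so the depth is the number of divisions: log_2(4096) = 12

The recursion tree depth is log_2(4096) = 12. At each level, the problem size is divided by 2, so it takes 12 divisions to reduce to a base case of size 1. The algorithm makes 2 recursive calls at each level.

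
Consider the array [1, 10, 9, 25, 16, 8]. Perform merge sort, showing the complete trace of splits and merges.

Merge sort trace:

Split: [1, 10, 9, 25, 16, 8] -> [1, 10, 9] and [25, 16, 8]
  Split: [1, 10, 9] -> [1] and [10, 9]
    Split: [10, 9] -> [10] and [9]
    Merge: [10] + [9] -> [9, 10]
  Merge: [1] + [9, 10] -> [1, 9, 10]
  Split: [25, 16, 8] -> [25] and [16, 8]
    Split: [16, 8] -> [16] and [8]
    Merge: [16] + [8] -> [8, 16]
  Merge: [25] + [8, 16] -> [8, 16, 25]
Merge: [1, 9, 10] + [8, 16, 25] -> [1, 8, 9, 10, 16, 25]

Final sorted array: [1, 8, 9, 10, 16, 25]

The merge sort proceeds by recursively splitting the array and merging sorted halves.
After all merges, the sorted array is [1, 8, 9, 10, 16, 25].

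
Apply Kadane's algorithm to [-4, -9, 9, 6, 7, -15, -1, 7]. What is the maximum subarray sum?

Using Kadane's algorithm on [-4, -9, 9, 6, 7, -15, -1, 7]:

Scanning through the array:
Position 1 (value -9): max_ending_here = -9, max_so_far = -4
Position 2 (value 9): max_ending_here = 9, max_so_far = 9
Position 3 (value 6): max_ending_here = 15, max_so_far = 15
Position 4 (value 7): max_ending_here = 22, max_so_far = 22
Position 5 (value -15): max_ending_here = 7, max_so_far = 22
Position 6 (value -1): max_ending_here = 6, max_so_far = 22
Position 7 (value 7): max_ending_here = 13, max_so_far = 22

Maximum subarray: [9, 6, 7]
Maximum sum: 22

The maximum subarray is [9, 6, 7] with sum 22. This subarray runs from index 2 to index 4.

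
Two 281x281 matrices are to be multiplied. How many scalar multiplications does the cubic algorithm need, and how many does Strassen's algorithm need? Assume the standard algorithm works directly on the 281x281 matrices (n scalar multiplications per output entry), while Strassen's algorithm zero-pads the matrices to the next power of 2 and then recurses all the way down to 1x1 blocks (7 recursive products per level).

Matrix multiplication for 281x281 matrices:

Strassen's algorithm requires power-of-2 dimensions. Pad 281x281 to 512x512 (next power of 2).

Standard algorithm: 281^3 = 22188041 multiplications
Strassen's algorithm: 7^(log2(512)) = 7^9 = 40353607 multiplications
Difference: 22188041 - 40353607 = -18165566 (Strassen uses MORE here due to padding overhead — for small or just-over-power-of-2 n, padding can outweigh the per-level savings)

Standard: 22188041 multiplications (281^3). Strassen: 40353607 multiplications (7^9, after padding to 512x512). Strassen reduces 8 recursive multiplications to 7 at each level.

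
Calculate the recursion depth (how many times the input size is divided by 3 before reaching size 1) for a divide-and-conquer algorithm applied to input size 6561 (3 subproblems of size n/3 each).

For divide and conquer with division factor 3:

Problem sizes at each level:
Level 0: 6561
Level 1: 2187
Level 2: 729
Level 3: 243
Level 4: 81
Level 5: 27
Level 6: 9
Level 7: 3
Level 8: 1

The root is level 0 and the size-1 base case is level 8 (the tree spans levels 0 through 8, i.e. 9 levels counting the root), so the depth is the number of divisions: log_3(6561) = 8

The recursion tree depth is log_3(6561) = 8. At each level, the problem size is divided by 3, so it takes 8 divisions to reduce to a base case of size 1. The algorithm makes 3 recursive calls at each level.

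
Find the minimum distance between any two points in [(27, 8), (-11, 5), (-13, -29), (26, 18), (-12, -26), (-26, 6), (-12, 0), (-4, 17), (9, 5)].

Computing all pairwise distances among 9 points:

d((27, 8), (-11, 5)) = 38.1182
d((27, 8), (-13, -29)) = 54.4885
d((27, 8), (26, 18)) = 10.0499
d((27, 8), (-12, -26)) = 51.7397
d((27, 8), (-26, 6)) = 53.0377
d((27, 8), (-12, 0)) = 39.8121
d((27, 8), (-4, 17)) = 32.28
d((27, 8), (9, 5)) = 18.2483
d((-11, 5), (-13, -29)) = 34.0588
d((-11, 5), (26, 18)) = 39.2173
d((-11, 5), (-12, -26)) = 31.0161
d((-11, 5), (-26, 6)) = 15.0333
d((-11, 5), (-12, 0)) = 5.099
d((-11, 5), (-4, 17)) = 13.8924
d((-11, 5), (9, 5)) = 20.0
d((-13, -29), (26, 18)) = 61.0737
d((-13, -29), (-12, -26)) = 3.1623 <-- minimum
d((-13, -29), (-26, 6)) = 37.3363
d((-13, -29), (-12, 0)) = 29.0172
d((-13, -29), (-4, 17)) = 46.8722
d((-13, -29), (9, 5)) = 40.4969
d((26, 18), (-12, -26)) = 58.1378
d((26, 18), (-26, 6)) = 53.3667
d((26, 18), (-12, 0)) = 42.0476
d((26, 18), (-4, 17)) = 30.0167
d((26, 18), (9, 5)) = 21.4009
d((-12, -26), (-26, 6)) = 34.9285
d((-12, -26), (-12, 0)) = 26.0
d((-12, -26), (-4, 17)) = 43.7379
d((-12, -26), (9, 5)) = 37.4433
d((-26, 6), (-12, 0)) = 15.2315
d((-26, 6), (-4, 17)) = 24.5967
d((-26, 6), (9, 5)) = 35.0143
d((-12, 0), (-4, 17)) = 18.7883
d((-12, 0), (9, 5)) = 21.587
d((-4, 17), (9, 5)) = 17.6918

Closest pair: (-13, -29) and (-12, -26) with distance 3.1623

The closest pair is (-13, -29) and (-12, -26) with Euclidean distance 3.1623. For 9 points, brute-force pairwise comparison is shown above. For large n, the divide-and-conquer algorithm (sort by x, recurse on halves, check the dividing strip) achieves O(n log n).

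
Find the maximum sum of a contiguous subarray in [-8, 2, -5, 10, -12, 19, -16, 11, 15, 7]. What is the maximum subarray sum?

Using Kadane's algorithm on [-8, 2, -5, 10, -12, 19, -16, 11, 15, 7]:

Scanning through the array:
Position 1 (value 2): max_ending_here = 2, max_so_far = 2
Position 2 (value -5): max_ending_here = -3, max_so_far = 2
Position 3 (value 10): max_ending_here = 10, max_so_far = 10
Position 4 (value -12): max_ending_here = -2, max_so_far = 10
Position 5 (value 19): max_ending_here = 19, max_so_far = 19
Position 6 (value -16): max_ending_here = 3, max_so_far = 19
Position 7 (value 11): max_ending_here = 14, max_so_far = 19
Position 8 (value 15): max_ending_here = 29, max_so_far = 29
Position 9 (value 7): max_ending_here = 36, max_so_far = 36

Maximum subarray: [19, -16, 11, 15, 7]
Maximum sum: 36

The maximum subarray is [19, -16, 11, 15, 7] with sum 36. This subarray runs from index 5 to index 9.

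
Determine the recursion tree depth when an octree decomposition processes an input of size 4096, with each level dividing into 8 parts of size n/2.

For divide and conquer with division factor 2:

Problem sizes at each level:
Level 0: 4096
Level 1: 2048
Level 2: 1024
Level 3: 512
Level 4: 256
Level 5: 128
Level 6: 64
Level 7: 32
Level 8: 16
Level 9: 8
Level 10: 4
Level 11: 2
Level 12: 1

The root is level 0 and the size-1 base case is level 12 (the tree spans levels 0 through 12, i.e. 13 levels counting the root), so the depth is the number of divisions: log_2(4096) = 12

The recursion tree depth is log_2(4096) = 12. At each level, the problem size is divided by 2, so it takes 12 divisions to reduce to a base case of size 1. The algorithm makes 8 recursive calls at each level.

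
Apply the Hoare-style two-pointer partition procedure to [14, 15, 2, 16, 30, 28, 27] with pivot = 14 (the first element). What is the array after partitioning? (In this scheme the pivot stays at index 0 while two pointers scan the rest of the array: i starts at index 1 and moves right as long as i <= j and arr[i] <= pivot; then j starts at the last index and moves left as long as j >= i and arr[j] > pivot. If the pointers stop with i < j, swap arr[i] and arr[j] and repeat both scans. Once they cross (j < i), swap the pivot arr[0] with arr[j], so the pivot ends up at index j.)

Hoare-style two-pointer partition with pivot = 14:

Initial array: [14, 15, 2, 16, 30, 28, 27]

Pointers start at i = 1, j = 6.
i stops at index 1 (arr[1]=15 > 14), j stops at index 2 (arr[2]=2 <= 14): swap arr[1] and arr[2], array becomes [14, 2, 15, 16, 30, 28, 27]
i ends at 2, j ends at 1: the pointers have crossed (j < i), so scanning stops.

Swap pivot arr[0] with arr[1] to place pivot at position 1: [2, 14, 15, 16, 30, 28, 27]
Pivot position: 1

After partitioning with pivot 14, the array becomes [2, 14, 15, 16, 30, 28, 27]. The pivot is placed at index 1. All elements to the left of the pivot are <= 14, and all elements to the right are > 14.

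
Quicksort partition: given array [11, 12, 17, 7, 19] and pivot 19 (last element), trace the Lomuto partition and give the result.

Lomuto partition with pivot = 19:

Initial array: [11, 12, 17, 7, 19]

arr[0]=11 <= 19: swap with position 0, array becomes [11, 12, 17, 7, 19]
arr[1]=12 <= 19: swap with position 1, array becomes [11, 12, 17, 7, 19]
arr[2]=17 <= 19: swap with position 2, array becomes [11, 12, 17, 7, 19]
arr[3]=7 <= 19: swap with position 3, array becomes [11, 12, 17, 7, 19]

Place pivot at position 4: [11, 12, 17, 7, 19]
Pivot position: 4

After partitioning with pivot 19, the array becomes [11, 12, 17, 7, 19]. The pivot is placed at index 4. All elements to the left of the pivot are <= 19, and all elements to the right are > 19.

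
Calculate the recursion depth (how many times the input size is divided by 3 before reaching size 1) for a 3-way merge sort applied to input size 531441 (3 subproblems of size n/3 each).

For divide and conquer with division factor 3:

Problem sizes at each level:
Level 0: 531441
Level 1: 177147
Level 2: 59049
Level 3: 19683
Level 4: 6561
Level 5: 2187
Level 6: 729
Level 7: 243
Level 8: 81
Level 9: 27
Level 10: 9
Level 11: 3
Level 12: 1

The root is level 0 and the size-1 base case is level 12 (the tree spans levels 0 through 12, i.e. 13 levels counting the root), so the depth is the number of divisions: log_3(531441) = 12

The recursion tree depth is log_3(531441) = 12. At each level, the problem size is divided by 3, so it takes 12 divisions to reduce to a base case of size 1. The algorithm makes 3 recursive calls at each level.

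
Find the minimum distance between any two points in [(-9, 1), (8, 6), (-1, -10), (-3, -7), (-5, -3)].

Computing all pairwise distances among 5 points:

d((-9, 1), (8, 6)) = 17.72
d((-9, 1), (-1, -10)) = 13.6015
d((-9, 1), (-3, -7)) = 10.0
d((-9, 1), (-5, -3)) = 5.6569
d((8, 6), (-1, -10)) = 18.3576
d((8, 6), (-3, -7)) = 17.0294
d((8, 6), (-5, -3)) = 15.8114
d((-1, -10), (-3, -7)) = 3.6056 <-- minimum
d((-1, -10), (-5, -3)) = 8.0623
d((-3, -7), (-5, -3)) = 4.4721

Closest pair: (-1, -10) and (-3, -7) with distance 3.6056

The closest pair is (-1, -10) and (-3, -7) with Euclidean distance 3.6056. For 5 points, brute-force pairwise comparison is shown above. For large n, the divide-and-conquer algorithm (sort by x, recurse on halves, check the dividing strip) achieves O(n log n).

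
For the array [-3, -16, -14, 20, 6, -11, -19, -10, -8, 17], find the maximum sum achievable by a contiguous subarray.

Using Kadane's algorithm on [-3, -16, -14, 20, 6, -11, -19, -10, -8, 17]:

Scanning through the array:
Position 1 (value -16): max_ending_here = -16, max_so_far = -3
Position 2 (value -14): max_ending_here = -14, max_so_far = -3
Position 3 (value 20): max_ending_here = 20, max_so_far = 20
Position 4 (value 6): max_ending_here = 26, max_so_far = 26
Position 5 (value -11): max_ending_here = 15, max_so_far = 26
Position 6 (value -19): max_ending_here = -4, max_so_far = 26
Position 7 (value -10): max_ending_here = -10, max_so_far = 26
Position 8 (value -8): max_ending_here = -8, max_so_far = 26
Position 9 (value 17): max_ending_here = 17, max_so_far = 26

Maximum subarray: [20, 6]
Maximum sum: 26

The maximum subarray is [20, 6] with sum 26. This subarray runs from index 3 to index 4.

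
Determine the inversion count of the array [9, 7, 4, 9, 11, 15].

Finding inversions in [9, 7, 4, 9, 11, 15]:

(0, 1): arr[0]=9 > arr[1]=7
(0, 2): arr[0]=9 > arr[2]=4
(1, 2): arr[1]=7 > arr[2]=4

Total inversions: 3

The array has 3 inversion(s): (0,1), (0,2), (1,2). Each pair (i,j) satisfies i < j and arr[i] > arr[j].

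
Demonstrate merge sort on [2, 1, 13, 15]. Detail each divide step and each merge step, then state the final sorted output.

Merge sort trace:

Split: [2, 1, 13, 15] -> [2, 1] and [13, 15]
  Split: [2, 1] -> [2] and [1]
  Merge: [2] + [1] -> [1, 2]
  Split: [13, 15] -> [13] and [15]
  Merge: [13] + [15] -> [13, 15]
Merge: [1, 2] + [13, 15] -> [1, 2, 13, 15]

Final sorted array: [1, 2, 13, 15]

The merge sort proceeds by recursively splitting the array and merging sorted halves.
After all merges, the sorted array is [1, 2, 13, 15].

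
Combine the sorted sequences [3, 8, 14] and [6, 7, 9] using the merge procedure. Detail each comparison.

Merging process:

Compare 3 vs 6: take 3 from left. Merged: [3]
Compare 8 vs 6: take 6 from right. Merged: [3, 6]
Compare 8 vs 7: take 7 from right. Merged: [3, 6, 7]
Compare 8 vs 9: take 8 from left. Merged: [3, 6, 7, 8]
Compare 14 vs 9: take 9 from right. Merged: [3, 6, 7, 8, 9]
Append remaining from left: [14]. Merged: [3, 6, 7, 8, 9, 14]

Final merged array: [3, 6, 7, 8, 9, 14]
Total comparisons: 5

The merged array is [3, 6, 7, 8, 9, 14], requiring 5 comparisons. The merge step runs in O(n) time where n is the total number of elements.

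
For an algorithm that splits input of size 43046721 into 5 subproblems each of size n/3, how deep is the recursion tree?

For divide and conquer with division factor 3:

Problem sizes at each level:
Level 0: 43046721
Level 1: 14348907
Level 2: 4782969
Level 3: 1594323
Level 4: 531441
Level 5: 177147
Level 6: 59049
Level 7: 19683
Level 8: 6561
Level 9: 2187
Level 10: 729
Level 11: 243
Level 12: 81
Level 13: 27
Level 14: 9
Level 15: 3
Level 16: 1

The root is level 0 and the size-1 base case is level 16 (the tree spans levels 0 through 16, i.e. 17 levels counting the root), so the depth is the number of divisions: log_3(43046721) = 16

The recursion tree depth is log_3(43046721) = 16. At each level, the problem size is divided by 3, so it takes 16 divisions to reduce to a base case of size 1. The algorithm makes 5 recursive calls at each level.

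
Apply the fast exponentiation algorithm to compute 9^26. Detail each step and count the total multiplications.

Computing 9^26 by squaring (build up from 9^1; each line after the first costs one multiplication):

9^1 = 9
9^2 = (9^1)^2 = 9^2 = 81
9^3 = 9 * 9^2 = 9 * 81 = 729
9^6 = (9^3)^2 = 729^2 = 531441
9^12 = (9^6)^2 = 531441^2 = 282429536481
9^13 = 9 * 9^12 = 9 * 282429536481 = 2541865828329
9^26 = (9^13)^2 = 2541865828329^2 = 6461081889226673298932241

Result: 6461081889226673298932241
Multiplications needed: 6 (6 lines after 9^1)

9^26 = 6461081889226673298932241. Using exponentiation by squaring, this requires 6 multiplications. The key idea: if the exponent is even, square the half-power; if odd, multiply by the base once.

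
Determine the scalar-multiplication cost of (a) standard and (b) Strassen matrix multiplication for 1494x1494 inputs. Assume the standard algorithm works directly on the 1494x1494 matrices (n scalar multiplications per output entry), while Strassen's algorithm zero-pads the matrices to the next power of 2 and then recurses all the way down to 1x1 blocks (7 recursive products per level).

Matrix multiplication for 1494x1494 matrices:

Strassen's algorithm requires power-of-2 dimensions. Pad 1494x1494 to 2048x2048 (next power of 2).

Standard algorithm: 1494^3 = 3334661784 multiplications
Strassen's algorithm: 7^(log2(2048)) = 7^11 = 1977326743 multiplications
Savings: 3334661784 - 1977326743 = 1357335041 multiplications

Standard: 3334661784 multiplications (1494^3). Strassen: 1977326743 multiplications (7^11, after padding to 2048x2048). Strassen reduces 8 recursive multiplications to 7 at each level.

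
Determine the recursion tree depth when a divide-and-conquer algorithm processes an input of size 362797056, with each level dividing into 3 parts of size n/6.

For divide and conquer with division factor 6:

Problem sizes at each level:
Level 0: 362797056
Level 1: 60466176
Level 2: 10077696
Level 3: 1679616
Level 4: 279936
Level 5: 46656
Level 6: 7776
Level 7: 1296
Level 8: 216
Level 9: 36
Level 10: 6
Level 11: 1

The root is level 0 and the size-1 base case is level 11 (the tree spans levels 0 through 11, i.e. 12 levels counting the root), so the depth is the number of divisions: log_6(362797056) = 11

The recursion tree depth is log_6(362797056) = 11. At each level, the problem size is divided by 6, so it takes 11 divisions to reduce to a base case of size 1. The algorithm makes 3 recursive calls at each level.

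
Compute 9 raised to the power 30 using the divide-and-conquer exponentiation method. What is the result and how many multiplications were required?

Computing 9^30 by squaring (build up from 9^1; each line after the first costs one multiplication):

9^1 = 9
9^2 = (9^1)^2 = 9^2 = 81
9^3 = 9 * 9^2 = 9 * 81 = 729
9^6 = (9^3)^2 = 729^2 = 531441
9^7 = 9 * 9^6 = 9 * 531441 = 4782969
9^14 = (9^7)^2 = 4782969^2 = 22876792454961
9^15 = 9 * 9^14 = 9 * 22876792454961 = 205891132094649
9^30 = (9^15)^2 = 205891132094649^2 = 42391158275216203514294433201

Result: 42391158275216203514294433201
Multiplications needed: 7 (7 lines after 9^1)

9^30 = 42391158275216203514294433201. Using exponentiation by squaring, this requires 7 multiplications. The key idea: if the exponent is even, square the half-power; if odd, multiply by the base once.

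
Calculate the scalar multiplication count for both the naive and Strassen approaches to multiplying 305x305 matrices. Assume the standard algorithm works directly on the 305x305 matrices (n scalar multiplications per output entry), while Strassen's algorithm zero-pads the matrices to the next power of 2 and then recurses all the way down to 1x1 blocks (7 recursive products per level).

Matrix multiplication for 305x305 matrices:

Strassen's algorithm requires power-of-2 dimensions. Pad 305x305 to 512x512 (next power of 2).

Standard algorithm: 305^3 = 28372625 multiplications
Strassen's algorithm: 7^(log2(512)) = 7^9 = 40353607 multiplications
Difference: 28372625 - 40353607 = -11980982 (Strassen uses MORE here due to padding overhead — for small or just-over-power-of-2 n, padding can outweigh the per-level savings)

Standard: 28372625 multiplications (305^3). Strassen: 40353607 multiplications (7^9, after padding to 512x512). Strassen reduces 8 recursive multiplications to 7 at each level.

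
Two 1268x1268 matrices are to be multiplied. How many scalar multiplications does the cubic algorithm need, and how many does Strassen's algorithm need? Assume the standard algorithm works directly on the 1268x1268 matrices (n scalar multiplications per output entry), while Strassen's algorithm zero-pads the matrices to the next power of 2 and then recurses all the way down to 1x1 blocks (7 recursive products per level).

Matrix multiplication for 1268x1268 matrices:

Strassen's algorithm requires power-of-2 dimensions. Pad 1268x1268 to 2048x2048 (next power of 2).

Standard algorithm: 1268^3 = 2038720832 multiplications
Strassen's algorithm: 7^(log2(2048)) = 7^11 = 1977326743 multiplications
Savings: 2038720832 - 1977326743 = 61394089 multiplications

Standard: 2038720832 multiplications (1268^3). Strassen: 1977326743 multiplications (7^11, after padding to 2048x2048). Strassen reduces 8 recursive multiplications to 7 at each level.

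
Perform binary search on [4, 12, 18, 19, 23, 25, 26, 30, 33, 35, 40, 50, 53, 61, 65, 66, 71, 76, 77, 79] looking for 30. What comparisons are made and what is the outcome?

Binary search for 30 in [4, 12, 18, 19, 23, 25, 26, 30, 33, 35, 40, 50, 53, 61, 65, 66, 71, 76, 77, 79]:

lo=0, hi=19, mid=9, arr[mid]=35 -> 35 > 30, search left half
lo=0, hi=8, mid=4, arr[mid]=23 -> 23 < 30, search right half
lo=5, hi=8, mid=6, arr[mid]=26 -> 26 < 30, search right half
lo=7, hi=8, mid=7, arr[mid]=30 -> Found target at index 7!

Binary search finds 30 at index 7 after 4 comparisons. The search repeatedly halves the search space by comparing with the middle element.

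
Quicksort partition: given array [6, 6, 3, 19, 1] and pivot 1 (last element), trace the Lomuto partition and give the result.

Lomuto partition with pivot = 1:

Initial array: [6, 6, 3, 19, 1]

arr[0]=6 > 1: no swap
arr[1]=6 > 1: no swap
arr[2]=3 > 1: no swap
arr[3]=19 > 1: no swap

Place pivot at position 0: [1, 6, 3, 19, 6]
Pivot position: 0

After partitioning with pivot 1, the array becomes [1, 6, 3, 19, 6]. The pivot is placed at index 0. All elements to the left of the pivot are <= 1, and all elements to the right are > 1.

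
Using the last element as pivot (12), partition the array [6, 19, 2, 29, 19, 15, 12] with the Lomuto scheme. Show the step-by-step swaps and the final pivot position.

Lomuto partition with pivot = 12:

Initial array: [6, 19, 2, 29, 19, 15, 12]

arr[0]=6 <= 12: swap with position 0, array becomes [6, 19, 2, 29, 19, 15, 12]
arr[1]=19 > 12: no swap
arr[2]=2 <= 12: swap with position 1, array becomes [6, 2, 19, 29, 19, 15, 12]
arr[3]=29 > 12: no swap
arr[4]=19 > 12: no swap
arr[5]=15 > 12: no swap

Place pivot at position 2: [6, 2, 12, 29, 19, 15, 19]
Pivot position: 2

After partitioning with pivot 12, the array becomes [6, 2, 12, 29, 19, 15, 19]. The pivot is placed at index 2. All elements to the left of the pivot are <= 12, and all elements to the right are > 12.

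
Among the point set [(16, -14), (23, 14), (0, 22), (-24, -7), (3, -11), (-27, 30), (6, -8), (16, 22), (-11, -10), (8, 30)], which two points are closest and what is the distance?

Computing all pairwise distances among 10 points:

d((16, -14), (23, 14)) = 28.8617
d((16, -14), (0, 22)) = 39.3954
d((16, -14), (-24, -7)) = 40.6079
d((16, -14), (3, -11)) = 13.3417
d((16, -14), (-27, 30)) = 61.5224
d((16, -14), (6, -8)) = 11.6619
d((16, -14), (16, 22)) = 36.0
d((16, -14), (-11, -10)) = 27.2947
d((16, -14), (8, 30)) = 44.7214
d((23, 14), (0, 22)) = 24.3516
d((23, 14), (-24, -7)) = 51.4782
d((23, 14), (3, -11)) = 32.0156
d((23, 14), (-27, 30)) = 52.4976
d((23, 14), (6, -8)) = 27.8029
d((23, 14), (16, 22)) = 10.6301
d((23, 14), (-11, -10)) = 41.6173
d((23, 14), (8, 30)) = 21.9317
d((0, 22), (-24, -7)) = 37.6431
d((0, 22), (3, -11)) = 33.1361
d((0, 22), (-27, 30)) = 28.1603
d((0, 22), (6, -8)) = 30.5941
d((0, 22), (16, 22)) = 16.0
d((0, 22), (-11, -10)) = 33.8378
d((0, 22), (8, 30)) = 11.3137
d((-24, -7), (3, -11)) = 27.2947
d((-24, -7), (-27, 30)) = 37.1214
d((-24, -7), (6, -8)) = 30.0167
d((-24, -7), (16, 22)) = 49.4065
d((-24, -7), (-11, -10)) = 13.3417
d((-24, -7), (8, 30)) = 48.9183
d((3, -11), (-27, 30)) = 50.8035
d((3, -11), (6, -8)) = 4.2426 <-- minimum
d((3, -11), (16, 22)) = 35.4683
d((3, -11), (-11, -10)) = 14.0357
d((3, -11), (8, 30)) = 41.3038
d((-27, 30), (6, -8)) = 50.3289
d((-27, 30), (16, 22)) = 43.7379
d((-27, 30), (-11, -10)) = 43.0813
d((-27, 30), (8, 30)) = 35.0
d((6, -8), (16, 22)) = 31.6228
d((6, -8), (-11, -10)) = 17.1172
d((6, -8), (8, 30)) = 38.0526
d((16, 22), (-11, -10)) = 41.8688
d((16, 22), (8, 30)) = 11.3137
d((-11, -10), (8, 30)) = 44.2832

Closest pair: (3, -11) and (6, -8) with distance 4.2426

The closest pair is (3, -11) and (6, -8) with Euclidean distance 4.2426. For 10 points, brute-force pairwise comparison is shown above. For large n, the divide-and-conquer algorithm (sort by x, recurse on halves, check the dividing strip) achieves O(n log n).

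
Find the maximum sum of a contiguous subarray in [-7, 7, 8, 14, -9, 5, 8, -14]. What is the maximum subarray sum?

Using Kadane's algorithm on [-7, 7, 8, 14, -9, 5, 8, -14]:

Scanning through the array:
Position 1 (value 7): max_ending_here = 7, max_so_far = 7
Position 2 (value 8): max_ending_here = 15, max_so_far = 15
Position 3 (value 14): max_ending_here = 29, max_so_far = 29
Position 4 (value -9): max_ending_here = 20, max_so_far = 29
Position 5 (value 5): max_ending_here = 25, max_so_far = 29
Position 6 (value 8): max_ending_here = 33, max_so_far = 33
Position 7 (value -14): max_ending_here = 19, max_so_far = 33

Maximum subarray: [7, 8, 14, -9, 5, 8]
Maximum sum: 33

The maximum subarray is [7, 8, 14, -9, 5, 8] with sum 33. This subarray runs from index 1 to index 6.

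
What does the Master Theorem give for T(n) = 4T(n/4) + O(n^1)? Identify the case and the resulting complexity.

Master Theorem for T(n) = 4T(n/4) + O(n^1):

a = 4, b = 4, c = 1
log_b(a) = log_4(4) = 1.0000

Case 2: c = 1 = log_4(4) = 1.0000
T(n) = O(n^1 log n) = O(n log n)

For T(n) = 4T(n/4) + O(n^1): log_4(4) = 1.0000. This is Case 2 of the Master Theorem (c = log_b(a), equal work at all levels), giving O(n log n).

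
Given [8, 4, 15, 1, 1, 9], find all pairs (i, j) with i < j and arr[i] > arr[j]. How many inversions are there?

Finding inversions in [8, 4, 15, 1, 1, 9]:

(0, 1): arr[0]=8 > arr[1]=4
(0, 3): arr[0]=8 > arr[3]=1
(0, 4): arr[0]=8 > arr[4]=1
(1, 3): arr[1]=4 > arr[3]=1
(1, 4): arr[1]=4 > arr[4]=1
(2, 3): arr[2]=15 > arr[3]=1
(2, 4): arr[2]=15 > arr[4]=1
(2, 5): arr[2]=15 > arr[5]=9

Total inversions: 8

The array has 8 inversion(s): (0,1), (0,3), (0,4), (1,3), (1,4), (2,3), (2,4), (2,5). Each pair (i,j) satisfies i < j and arr[i] > arr[j].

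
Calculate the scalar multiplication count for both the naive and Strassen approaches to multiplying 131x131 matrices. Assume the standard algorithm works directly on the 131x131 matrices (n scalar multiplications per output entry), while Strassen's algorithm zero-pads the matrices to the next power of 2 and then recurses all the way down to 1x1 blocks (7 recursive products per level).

Matrix multiplication for 131x131 matrices:

Strassen's algorithm requires power-of-2 dimensions. Pad 131x131 to 256x256 (next power of 2).

Standard algorithm: 131^3 = 2248091 multiplications
Strassen's algorithm: 7^(log2(256)) = 7^8 = 5764801 multiplications
Difference: 2248091 - 5764801 = -3516710 (Strassen uses MORE here due to padding overhead — for small or just-over-power-of-2 n, padding can outweigh the per-level savings)

Standard: 2248091 multiplications (131^3). Strassen: 5764801 multiplications (7^8, after padding to 256x256). Strassen reduces 8 recursive multiplications to 7 at each level.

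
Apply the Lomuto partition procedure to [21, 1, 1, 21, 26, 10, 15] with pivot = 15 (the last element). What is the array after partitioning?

Lomuto partition with pivot = 15:

Initial array: [21, 1, 1, 21, 26, 10, 15]

arr[0]=21 > 15: no swap
arr[1]=1 <= 15: swap with position 0, array becomes [1, 21, 1, 21, 26, 10, 15]
arr[2]=1 <= 15: swap with position 1, array becomes [1, 1, 21, 21, 26, 10, 15]
arr[3]=21 > 15: no swap
arr[4]=26 > 15: no swap
arr[5]=10 <= 15: swap with position 2, array becomes [1, 1, 10, 21, 26, 21, 15]

Place pivot at position 3: [1, 1, 10, 15, 26, 21, 21]
Pivot position: 3

After partitioning with pivot 15, the array becomes [1, 1, 10, 15, 26, 21, 21]. The pivot is placed at index 3. All elements to the left of the pivot are <= 15, and all elements to the right are > 15.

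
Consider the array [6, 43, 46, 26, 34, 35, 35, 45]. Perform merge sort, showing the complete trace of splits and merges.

Merge sort trace:

Split: [6, 43, 46, 26, 34, 35, 35, 45] -> [6, 43, 46, 26] and [34, 35, 35, 45]
  Split: [6, 43, 46, 26] -> [6, 43] and [46, 26]
    Split: [6, 43] -> [6] and [43]
    Merge: [6] + [43] -> [6, 43]
    Split: [46, 26] -> [46] and [26]
    Merge: [46] + [26] -> [26, 46]
  Merge: [6, 43] + [26, 46] -> [6, 26, 43, 46]
  Split: [34, 35, 35, 45] -> [34, 35] and [35, 45]
    Split: [34, 35] -> [34] and [35]
    Merge: [34] + [35] -> [34, 35]
    Split: [35, 45] -> [35] and [45]
    Merge: [35] + [45] -> [35, 45]
  Merge: [34, 35] + [35, 45] -> [34, 35, 35, 45]
Merge: [6, 26, 43, 46] + [34, 35, 35, 45] -> [6, 26, 34, 35, 35, 43, 45, 46]

Final sorted array: [6, 26, 34, 35, 35, 43, 45, 46]

The merge sort proceeds by recursively splitting the array and merging sorted halves.
After all merges, the sorted array is [6, 26, 34, 35, 35, 43, 45, 46].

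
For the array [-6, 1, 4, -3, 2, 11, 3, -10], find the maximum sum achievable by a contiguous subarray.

Using Kadane's algorithm on [-6, 1, 4, -3, 2, 11, 3, -10]:

Scanning through the array:
Position 1 (value 1): max_ending_here = 1, max_so_far = 1
Position 2 (value 4): max_ending_here = 5, max_so_far = 5
Position 3 (value -3): max_ending_here = 2, max_so_far = 5
Position 4 (value 2): max_ending_here = 4, max_so_far = 5
Position 5 (value 11): max_ending_here = 15, max_so_far = 15
Position 6 (value 3): max_ending_here = 18, max_so_far = 18
Position 7 (value -10): max_ending_here = 8, max_so_far = 18

Maximum subarray: [1, 4, -3, 2, 11, 3]
Maximum sum: 18

The maximum subarray is [1, 4, -3, 2, 11, 3] with sum 18. This subarray runs from index 1 to index 6.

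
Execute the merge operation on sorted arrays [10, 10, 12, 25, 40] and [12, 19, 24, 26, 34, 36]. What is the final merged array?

Merging process:

Compare 10 vs 12: take 10 from left. Merged: [10]
Compare 10 vs 12: take 10 from left. Merged: [10, 10]
Compare 12 vs 12: take 12 from left. Merged: [10, 10, 12]
Compare 25 vs 12: take 12 from right. Merged: [10, 10, 12, 12]
Compare 25 vs 19: take 19 from right. Merged: [10, 10, 12, 12, 19]
Compare 25 vs 24: take 24 from right. Merged: [10, 10, 12, 12, 19, 24]
Compare 25 vs 26: take 25 from left. Merged: [10, 10, 12, 12, 19, 24, 25]
Compare 40 vs 26: take 26 from right. Merged: [10, 10, 12, 12, 19, 24, 25, 26]
Compare 40 vs 34: take 34 from right. Merged: [10, 10, 12, 12, 19, 24, 25, 26, 34]
Compare 40 vs 36: take 36 from right. Merged: [10, 10, 12, 12, 19, 24, 25, 26, 34, 36]
Append remaining from left: [40]. Merged: [10, 10, 12, 12, 19, 24, 25, 26, 34, 36, 40]

Final merged array: [10, 10, 12, 12, 19, 24, 25, 26, 34, 36, 40]
Total comparisons: 10

The merged array is [10, 10, 12, 12, 19, 24, 25, 26, 34, 36, 40], requiring 10 comparisons. The merge step runs in O(n) time where n is the total number of elements.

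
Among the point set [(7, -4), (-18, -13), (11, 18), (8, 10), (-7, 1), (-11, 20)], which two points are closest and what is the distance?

Computing all pairwise distances among 6 points:

d((7, -4), (-18, -13)) = 26.5707
d((7, -4), (11, 18)) = 22.3607
d((7, -4), (8, 10)) = 14.0357
d((7, -4), (-7, 1)) = 14.8661
d((7, -4), (-11, 20)) = 30.0
d((-18, -13), (11, 18)) = 42.45
d((-18, -13), (8, 10)) = 34.7131
d((-18, -13), (-7, 1)) = 17.8045
d((-18, -13), (-11, 20)) = 33.7343
d((11, 18), (8, 10)) = 8.544 <-- minimum
d((11, 18), (-7, 1)) = 24.7588
d((11, 18), (-11, 20)) = 22.0907
d((8, 10), (-7, 1)) = 17.4929
d((8, 10), (-11, 20)) = 21.4709
d((-7, 1), (-11, 20)) = 19.4165

Closest pair: (11, 18) and (8, 10) with distance 8.544

The closest pair is (11, 18) and (8, 10) with Euclidean distance 8.544. For 6 points, brute-force pairwise comparison is shown above. For large n, the divide-and-conquer algorithm (sort by x, recurse on halves, check the dividing strip) achieves O(n log n).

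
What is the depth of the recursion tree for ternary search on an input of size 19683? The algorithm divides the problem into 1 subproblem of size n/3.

For divide and conquer with division factor 3:

Problem sizes at each level:
Level 0: 19683
Level 1: 6561
Level 2: 2187
Level 3: 729
Level 4: 243
Level 5: 81
Level 6: 27
Level 7: 9
Level 8: 3
Level 9: 1

The root is level 0 and the size-1 base case is level 9 (the tree spans levels 0 through 9, i.e. 10 levels counting the root), so the depth is the number of divisions: log_3(19683) = 9

The recursion tree depth is log_3(19683) = 9. At each level, the problem size is divided by 3, so it takes 9 divisions to reduce to a base case of size 1. The algorithm makes 1 recursive call at each level.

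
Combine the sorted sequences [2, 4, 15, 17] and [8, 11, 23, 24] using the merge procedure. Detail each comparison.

Merging process:

Compare 2 vs 8: take 2 from left. Merged: [2]
Compare 4 vs 8: take 4 from left. Merged: [2, 4]
Compare 15 vs 8: take 8 from right. Merged: [2, 4, 8]
Compare 15 vs 11: take 11 from right. Merged: [2, 4, 8, 11]
Compare 15 vs 23: take 15 from left. Merged: [2, 4, 8, 11, 15]
Compare 17 vs 23: take 17 from left. Merged: [2, 4, 8, 11, 15, 17]
Append remaining from right: [23, 24]. Merged: [2, 4, 8, 11, 15, 17, 23, 24]

Final merged array: [2, 4, 8, 11, 15, 17, 23, 24]
Total comparisons: 6

The merged array is [2, 4, 8, 11, 15, 17, 23, 24], requiring 6 comparisons. The merge step runs in O(n) time where n is the total number of elements.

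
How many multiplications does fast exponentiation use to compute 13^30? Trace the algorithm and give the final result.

Computing 13^30 by squaring (build up from 13^1; each line after the first costs one multiplication):

13^1 = 13
13^2 = (13^1)^2 = 13^2 = 169
13^3 = 13 * 13^2 = 13 * 169 = 2197
13^6 = (13^3)^2 = 2197^2 = 4826809
13^7 = 13 * 13^6 = 13 * 4826809 = 62748517
13^14 = (13^7)^2 = 62748517^2 = 3937376385699289
13^15 = 13 * 13^14 = 13 * 3937376385699289 = 51185893014090757
13^30 = (13^15)^2 = 51185893014090757^2 = 2619995643649944960380551432833049

Result: 2619995643649944960380551432833049
Multiplications needed: 7 (7 lines after 13^1)

13^30 = 2619995643649944960380551432833049. Using exponentiation by squaring, this requires 7 multiplications. The key idea: if the exponent is even, square the half-power; if odd, multiply by the base once.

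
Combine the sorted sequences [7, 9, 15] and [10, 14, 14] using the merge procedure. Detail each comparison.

Merging process:

Compare 7 vs 10: take 7 from left. Merged: [7]
Compare 9 vs 10: take 9 from left. Merged: [7, 9]
Compare 15 vs 10: take 10 from right. Merged: [7, 9, 10]
Compare 15 vs 14: take 14 from right. Merged: [7, 9, 10, 14]
Compare 15 vs 14: take 14 from right. Merged: [7, 9, 10, 14, 14]
Append remaining from left: [15]. Merged: [7, 9, 10, 14, 14, 15]

Final merged array: [7, 9, 10, 14, 14, 15]
Total comparisons: 5

The merged array is [7, 9, 10, 14, 14, 15], requiring 5 comparisons. The merge step runs in O(n) time where n is the total number of elements.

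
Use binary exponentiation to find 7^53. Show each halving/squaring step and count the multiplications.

Computing 7^53 by squaring (build up from 7^1; each line after the first costs one multiplication):

7^1 = 7
7^2 = (7^1)^2 = 7^2 = 49
7^3 = 7 * 7^2 = 7 * 49 = 343
7^6 = (7^3)^2 = 343^2 = 117649
7^12 = (7^6)^2 = 117649^2 = 13841287201
7^13 = 7 * 7^12 = 7 * 13841287201 = 96889010407
7^26 = (7^13)^2 = 96889010407^2 = 9387480337647754305649
7^52 = (7^26)^2 = 9387480337647754305649^2 = 88124787089723195184393736687912818113311201
7^53 = 7 * 7^52 = 7 * 88124787089723195184393736687912818113311201 = 616873509628062366290756156815389726793178407

Result: 616873509628062366290756156815389726793178407
Multiplications needed: 8 (8 lines after 7^1)

7^53 = 616873509628062366290756156815389726793178407. Using exponentiation by squaring, this requires 8 multiplications. The key idea: if the exponent is even, square the half-power; if odd, multiply by the base once.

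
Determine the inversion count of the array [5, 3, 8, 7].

Finding inversions in [5, 3, 8, 7]:

(0, 1): arr[0]=5 > arr[1]=3
(2, 3): arr[2]=8 > arr[3]=7

Total inversions: 2

The array has 2 inversion(s): (0,1), (2,3). Each pair (i,j) satisfies i < j and arr[i] > arr[j].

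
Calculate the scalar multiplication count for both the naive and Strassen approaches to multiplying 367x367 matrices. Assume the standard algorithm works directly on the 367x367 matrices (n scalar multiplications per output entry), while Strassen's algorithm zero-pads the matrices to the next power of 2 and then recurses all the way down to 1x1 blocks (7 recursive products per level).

Matrix multiplication for 367x367 matrices:

Strassen's algorithm requires power-of-2 dimensions. Pad 367x367 to 512x512 (next power of 2).

Standard algorithm: 367^3 = 49430863 multiplications
Strassen's algorithm: 7^(log2(512)) = 7^9 = 40353607 multiplications
Savings: 49430863 - 40353607 = 9077256 multiplications

Standard: 49430863 multiplications (367^3). Strassen: 40353607 multiplications (7^9, after padding to 512x512). Strassen reduces 8 recursive multiplications to 7 at each level.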